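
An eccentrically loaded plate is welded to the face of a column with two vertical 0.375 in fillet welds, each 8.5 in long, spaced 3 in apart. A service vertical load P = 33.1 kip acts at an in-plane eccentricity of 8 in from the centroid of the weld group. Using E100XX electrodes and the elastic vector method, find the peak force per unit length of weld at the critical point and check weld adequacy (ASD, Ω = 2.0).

E100XX → F_EXX = 100 ksi.
Total weld length L_w = 17 in. Treat welds as unit-width lines.
Polar moment about centroid: J = 2[d³/12 + d(b/2)²] = 2[8.5³/12 + 8.5×1.5²] = 140.6 in³.
Direct shear f_v = P/L_w = 33.1 / 17 = 1.947 kip/in (vertical).
Torsion M = P·e = 33.1 × 8 = 264.8 kip·in.
Critical point at (x, y) = (1.5, 4.25) from centroid. f_tx = M·y/J = 8.004 kip/in; f_ty = M·x/J = 2.825 kip/in.
Resultant f_max = √[f_tx² + (f_v + f_ty)²] = √[8.004² + (1.947 + 2.825)²] = 9.319 kip/in.
Capacity per unit length: r_n/Ω = (1/2.0) × 0.6 × 100 × (0.707 × 0.375) = 7.954 kip/in.
9.319 > 7.954 → NOT adequate.

f_max ≈ 9.32 kip/in; NOT adequate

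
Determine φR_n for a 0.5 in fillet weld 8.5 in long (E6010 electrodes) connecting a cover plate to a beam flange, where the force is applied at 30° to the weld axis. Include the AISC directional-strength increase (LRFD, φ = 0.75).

E60XX → F_EXX = 60 ksi.
t_e = 0.707 × 0.5 = 0.3535 in; A_we = 0.3535 × 8.5 = 3.005 in².
Directional factor: 1.0 + 0.5 sin^1.5(30°) = 1.177.
F_nw = 0.6 × 60 × 1.177 = 42.36 ksi.
φR_n = 0.75 × 42.36 × 3.005 = 95.47 kips.

φR_n ≈ 95.5 kips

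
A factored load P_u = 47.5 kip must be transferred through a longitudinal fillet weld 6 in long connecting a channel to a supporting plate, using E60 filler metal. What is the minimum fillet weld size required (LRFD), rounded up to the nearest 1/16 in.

E60XX → F_EXX = 60 ksi.
Total weld length L = 6 in.
Required throat t_e = P_u / (φ × 0.6 F_EXX × L) = 47.5 / (0.75 × 0.6 × 60 × 6) = 0.2932 in.
Required leg w = t_e / 0.707 = 0.4147 in → use 7/16 in.

w = 7/16 in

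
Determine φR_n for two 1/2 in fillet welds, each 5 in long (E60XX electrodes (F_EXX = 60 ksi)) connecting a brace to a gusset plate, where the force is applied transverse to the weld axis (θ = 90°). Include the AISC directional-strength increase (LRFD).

t_e = 0.707 × 0.5 = 0.3535 in; A_we = 0.3535 × 10 = 3.535 in².
Directional factor: 1.0 + 0.5 sin^1.5(90°) = 1.5.
F_nw = 0.6 × 60 × 1.5 = 54 ksi.
φR_n = 0.75 × 54 × 3.535 = 143.2 kips.

φR_n ≈ 143 kips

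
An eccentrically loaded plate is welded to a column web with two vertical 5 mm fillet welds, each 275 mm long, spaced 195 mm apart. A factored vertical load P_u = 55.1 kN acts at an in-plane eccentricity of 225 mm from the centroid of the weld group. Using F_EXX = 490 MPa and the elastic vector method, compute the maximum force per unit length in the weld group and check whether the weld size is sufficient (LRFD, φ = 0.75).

Total weld length L_w = 550 mm. Treat welds as unit-width lines.
Polar moment about centroid: J = 2[d³/12 + d(b/2)²] = 2[275³/12 + 275×97.5²] = 8695000 mm³.
Direct shear f_v = P/L_w = 55.1×10³ / 550 = 100.2 N/mm (vertical).
Torsion M = P·e = 55.1×10³ × 225 = 12398000 N·mm.
Critical point at (x, y) = (97.5, 137.5) from centroid. f_tx = M·y/J = 196.1 N/mm; f_ty = M·x/J = 139 N/mm.
Resultant f_max = √[f_tx² + (f_v + f_ty)²] = √[196.1² + (100.2 + 139)²] = 309.3 N/mm.
Capacity per unit length: φr_n = 0.75 × 0.6 × 490 × (0.707 × 5) = 779.5 N/mm.
309.3 ≤ 779.5 → adequate.

f_max ≈ 309 N/mm; adequate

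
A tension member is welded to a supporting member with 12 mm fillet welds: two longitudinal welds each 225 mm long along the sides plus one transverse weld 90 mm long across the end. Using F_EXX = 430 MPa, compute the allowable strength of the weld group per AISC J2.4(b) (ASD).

R_n/Ω ≈ 591 kN

t_e = 0.707 × 12 = 8.484 mm.
R_nwl = 0.6 × 430 × 8.484 × 450 × 10⁻³ = 985 kN (longitudinal, 2 welds).
R_nwt = 0.6 × 430 × 8.484 × 90 × 10⁻³ = 197 kN (transverse, base value).
(i) R_nwl + R_nwt = 1182 kN; (ii) 0.85 R_nwl + 1.5 R_nwt = 1133 kN.
R_n = max = 1182 kN [governs: (i)]; R_n/Ω = 591 kN.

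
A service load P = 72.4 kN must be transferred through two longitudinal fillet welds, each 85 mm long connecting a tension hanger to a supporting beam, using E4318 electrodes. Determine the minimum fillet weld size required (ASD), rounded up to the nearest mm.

E43XX → F_EXX = 430 MPa.
Total weld length L = 170 mm.
Required throat t_e = P × Ω / (0.6 F_EXX × L) = 72.4 × 2.0 / (0.6 × 430 × 170 × 10⁻³) = 3.301 mm.
Required leg w = t_e / 0.707 = 4.67 mm → use 5 mm.

w = 5 mm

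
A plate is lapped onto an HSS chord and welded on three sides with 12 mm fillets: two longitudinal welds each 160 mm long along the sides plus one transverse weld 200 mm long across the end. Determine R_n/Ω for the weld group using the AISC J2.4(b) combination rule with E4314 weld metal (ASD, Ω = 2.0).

R_n/Ω ≈ 626 kN

E43XX → F_EXX = 430 MPa.
t_e = 0.707 × 12 = 8.484 mm.
R_nwl = 0.6 × 430 × 8.484 × 320 × 10⁻³ = 700.4 kN (longitudinal, 2 welds).
R_nwt = 0.6 × 430 × 8.484 × 200 × 10⁻³ = 437.8 kN (transverse, base value).
(i) R_nwl + R_nwt = 1138 kN; (ii) 0.85 R_nwl + 1.5 R_nwt = 1252 kN.
R_n = max = 1252 kN [governs: (ii)]; R_n/Ω = 626 kN.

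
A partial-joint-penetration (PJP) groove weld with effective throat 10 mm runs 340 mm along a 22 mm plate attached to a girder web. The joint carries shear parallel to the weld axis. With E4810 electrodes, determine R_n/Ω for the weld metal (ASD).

R_n/Ω ≈ 490 kN

E48XX → F_EXX = 480 MPa.
Effective throat (given) t_e = 10 mm.
A_we = 10 × 340 = 3400 mm².
F_nw = 0.6 F_EXX = 288 MPa.
R_n/Ω = (288 × 3400) / 2.0 × 10⁻³ = 489.6 kN.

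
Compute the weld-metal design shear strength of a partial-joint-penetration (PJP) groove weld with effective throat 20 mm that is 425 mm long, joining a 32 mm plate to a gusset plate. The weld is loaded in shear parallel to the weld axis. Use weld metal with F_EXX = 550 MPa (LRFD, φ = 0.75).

Effective throat (given) t_e = 20 mm.
A_we = 20 × 425 = 8500 mm².
F_nw = 0.6 F_EXX = 330 MPa.
φR_n = 0.75 × 330 × 8500 × 10⁻³ = 2104 kN.

φR_n ≈ 2100 kN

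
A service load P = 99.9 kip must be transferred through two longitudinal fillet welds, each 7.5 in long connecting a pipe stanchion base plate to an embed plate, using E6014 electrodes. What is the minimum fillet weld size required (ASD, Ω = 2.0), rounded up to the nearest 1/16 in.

E60XX → F_EXX = 60 ksi.
Total weld length L = 15 in.
Required throat t_e = P × Ω / (0.6 F_EXX × L) = 99.9 × 2.0 / (0.6 × 60 × 15) = 0.37 in.
Required leg w = t_e / 0.707 = 0.5233 in → use 9/16 in.

w = 9/16 in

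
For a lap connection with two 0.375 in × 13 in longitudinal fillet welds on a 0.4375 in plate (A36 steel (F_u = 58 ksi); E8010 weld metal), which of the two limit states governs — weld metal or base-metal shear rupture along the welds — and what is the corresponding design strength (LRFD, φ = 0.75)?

E80XX → F_EXX = 80 ksi.
t_e = 0.707 × 0.375 = 0.2651 in; L = 26 in.
Weld metal: φR_n = 0.75 × 0.6 × 80 × 0.2651 × 26 = 248.2 kips.
Base metal (shear rupture): φR_n = 0.75 × 0.6 × 58 × 0.4375 × 26 = 296.9 kips.
Governing: weld metal.

φR_n ≈ 248 kips (weld metal governs)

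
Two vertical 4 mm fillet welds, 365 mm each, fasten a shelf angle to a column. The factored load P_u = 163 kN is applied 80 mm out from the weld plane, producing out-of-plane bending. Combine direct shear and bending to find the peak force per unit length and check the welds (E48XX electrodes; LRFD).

E48XX → F_EXX = 480 MPa.
L_w = 2 × 365 = 730 mm; section modulus (unit throat) S = 2 × L²/6 = 44410 mm².
Direct shear f_v = P/L_w = 163×10³/730 = 223.3 N/mm.
Moment M = P × e = 163×10³ × 80 = 13040000 N·mm; bending f_b = M/S = 293.6 N/mm.
f_max = √(f_v² + f_b²) = √(223.3² + 293.6²) = 368.9 N/mm.
φr_n = 0.75 × 0.6 × 480 × (0.707 × 4) = 610.8 N/mm → adequate.

f_max ≈ 369 N/mm; adequate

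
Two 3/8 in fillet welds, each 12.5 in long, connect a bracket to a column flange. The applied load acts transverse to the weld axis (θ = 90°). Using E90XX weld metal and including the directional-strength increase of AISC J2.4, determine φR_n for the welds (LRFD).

E90XX → F_EXX = 90 ksi.
t_e = 0.707 × 0.375 = 0.2651 in; A_we = 0.2651 × 25 = 6.628 in².
Directional factor: 1.0 + 0.5 sin^1.5(90°) = 1.5.
F_nw = 0.6 × 90 × 1.5 = 81 ksi.
φR_n = 0.75 × 81 × 6.628 = 402.7 kip.

φR_n ≈ 403 kip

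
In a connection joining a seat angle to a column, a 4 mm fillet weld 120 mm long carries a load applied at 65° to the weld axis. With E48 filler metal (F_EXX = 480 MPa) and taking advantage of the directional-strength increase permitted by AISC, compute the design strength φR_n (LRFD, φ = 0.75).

t_e = 0.707 × 4 = 2.828 mm; A_we = 2.828 × 120 = 339.4 mm².
Directional factor: 1.0 + 0.5 sin^1.5(65°) = 1.431.
F_nw = 0.6 × 480 × 1.431 = 412.2 MPa.
φR_n = 0.75 × 412.2 × 339.4 × 10⁻³ = 104.9 kN.

φR_n ≈ 105 kN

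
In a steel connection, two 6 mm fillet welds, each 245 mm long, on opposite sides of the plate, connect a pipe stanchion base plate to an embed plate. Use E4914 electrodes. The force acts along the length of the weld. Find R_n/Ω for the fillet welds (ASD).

E49XX → F_EXX = 490 MPa.
Effective throat t_e = 0.707 × 6 = 4.242 mm.
Total length L = 490 mm; A_we = 4.242 × 490 = 2079 mm².
F_nw = 0.6 F_EXX = 0.6 × 490 = 294 MPa.
R_n = 294 × 2079 × 10⁻³ = 611.1 kN; R_n/Ω = 611.1/2.0 = 305.6 kN.

R_n/Ω ≈ 306 kN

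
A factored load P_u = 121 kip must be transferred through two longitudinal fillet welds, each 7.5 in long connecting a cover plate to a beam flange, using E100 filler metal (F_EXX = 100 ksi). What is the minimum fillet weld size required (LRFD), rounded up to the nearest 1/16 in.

Total weld length L = 15 in.
Required throat t_e = P_u / (φ × 0.6 F_EXX × L) = 121 / (0.75 × 0.6 × 100 × 15) = 0.1793 in.
Required leg w = t_e / 0.707 = 0.2535 in → use 5/16 in.

w = 5/16 in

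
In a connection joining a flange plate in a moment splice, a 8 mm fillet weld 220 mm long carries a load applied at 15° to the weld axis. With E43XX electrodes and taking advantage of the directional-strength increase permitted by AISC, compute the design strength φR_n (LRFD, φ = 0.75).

E43XX → F_EXX = 430 MPa.
t_e = 0.707 × 8 = 5.656 mm; A_we = 5.656 × 220 = 1244 mm².
Directional factor: 1.0 + 0.5 sin^1.5(15°) = 1.066.
F_nw = 0.6 × 430 × 1.066 = 275 MPa.
φR_n = 0.75 × 275 × 1244 × 10⁻³ = 256.6 kN.

φR_n ≈ 257 kN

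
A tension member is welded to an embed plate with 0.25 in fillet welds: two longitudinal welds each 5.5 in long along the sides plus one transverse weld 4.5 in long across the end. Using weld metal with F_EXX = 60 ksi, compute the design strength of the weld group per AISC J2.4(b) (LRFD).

φR_n ≈ 76.8 kips

t_e = 0.707 × 0.25 = 0.1767 in.
R_nwl = 0.6 × 60 × 0.1767 × 11 = 69.99 kips (longitudinal, 2 welds).
R_nwt = 0.6 × 60 × 0.1767 × 4.5 = 28.63 kips (transverse, base value).
(i) R_nwl + R_nwt = 98.63 kips; (ii) 0.85 R_nwl + 1.5 R_nwt = 102.4 kips.
R_n = max = 102.4 kips [governs: (ii)]; φR_n = 76.83 kips.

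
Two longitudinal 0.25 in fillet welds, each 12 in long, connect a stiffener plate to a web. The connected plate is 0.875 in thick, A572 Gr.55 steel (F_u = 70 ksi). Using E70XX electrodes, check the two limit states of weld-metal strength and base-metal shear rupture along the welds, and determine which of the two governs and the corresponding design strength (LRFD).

φR_n ≈ 134 kip (weld metal governs)

E70XX → F_EXX = 70 ksi.
t_e = 0.707 × 0.25 = 0.1767 in; L = 24 in.
Weld metal: φR_n = 0.75 × 0.6 × 70 × 0.1767 × 24 = 133.6 kip.
Base metal (shear rupture): φR_n = 0.75 × 0.6 × 70 × 0.875 × 24 = 661.5 kip.
Governing: weld metal.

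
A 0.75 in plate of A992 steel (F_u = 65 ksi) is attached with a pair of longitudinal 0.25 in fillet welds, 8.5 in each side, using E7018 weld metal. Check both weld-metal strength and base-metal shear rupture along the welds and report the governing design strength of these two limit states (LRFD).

φR_n ≈ 94.6 kips (weld metal governs)

E70XX → F_EXX = 70 ksi.
t_e = 0.707 × 0.25 = 0.1767 in; L = 17 in.
Weld metal: φR_n = 0.75 × 0.6 × 70 × 0.1767 × 17 = 94.65 kips.
Base metal (shear rupture): φR_n = 0.75 × 0.6 × 65 × 0.75 × 17 = 372.9 kips.
Governing: weld metal.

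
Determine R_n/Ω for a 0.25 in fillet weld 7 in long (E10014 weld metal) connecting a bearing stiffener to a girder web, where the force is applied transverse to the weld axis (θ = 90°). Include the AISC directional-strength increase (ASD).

E100XX → F_EXX = 100 ksi.
t_e = 0.707 × 0.25 = 0.1767 in; A_we = 0.1767 × 7 = 1.237 in².
Directional factor: 1.0 + 0.5 sin^1.5(90°) = 1.5.
F_nw = 0.6 × 100 × 1.5 = 90 ksi.
R_n/Ω = (90 × 1.237) / 2.0 = 55.68 kips.

R_n/Ω ≈ 55.7 kips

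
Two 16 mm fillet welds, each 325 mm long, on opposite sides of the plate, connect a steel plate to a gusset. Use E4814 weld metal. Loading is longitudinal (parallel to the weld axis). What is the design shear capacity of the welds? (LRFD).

φR_n ≈ 1590 kN

E48XX → F_EXX = 480 MPa.
Effective throat t_e = 0.707 × 16 = 11.31 mm.
Total length L = 650 mm; A_we = 11.31 × 650 = 7353 mm².
F_nw = 0.6 F_EXX = 0.6 × 480 = 288 MPa.
φR_n = 0.75 × 288 × 7353 × 10⁻³ = 1588 kN.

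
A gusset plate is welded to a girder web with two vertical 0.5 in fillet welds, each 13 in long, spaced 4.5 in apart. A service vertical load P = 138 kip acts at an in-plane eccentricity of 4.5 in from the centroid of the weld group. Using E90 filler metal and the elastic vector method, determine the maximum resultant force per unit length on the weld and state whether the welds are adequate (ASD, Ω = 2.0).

E90XX → F_EXX = 90 ksi.
Total weld length L_w = 26 in. Treat welds as unit-width lines.
Polar moment about centroid: J = 2[d³/12 + d(b/2)²] = 2[13³/12 + 13×2.25²] = 497.8 in³.
Direct shear f_v = P/L_w = 138 / 26 = 5.308 kip/in (vertical).
Torsion M = P·e = 138 × 4.5 = 621 kip·in.
Critical point at (x, y) = (2.25, 6.5) from centroid. f_tx = M·y/J = 8.109 kip/in; f_ty = M·x/J = 2.807 kip/in.
Resultant f_max = √[f_tx² + (f_v + f_ty)²] = √[8.109² + (5.308 + 2.807)²] = 11.47 kip/in.
Capacity per unit length: r_n/Ω = (1/2.0) × 0.6 × 90 × (0.707 × 0.5) = 9.544 kip/in.
11.47 > 9.544 → NOT adequate.

f_max ≈ 11.5 kip/in; NOT adequate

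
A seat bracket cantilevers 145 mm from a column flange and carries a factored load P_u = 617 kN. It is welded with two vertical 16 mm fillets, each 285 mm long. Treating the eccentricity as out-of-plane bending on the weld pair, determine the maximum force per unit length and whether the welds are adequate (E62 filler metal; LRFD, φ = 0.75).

E62XX → F_EXX = 620 MPa.
L_w = 2 × 285 = 570 mm; section modulus (unit throat) S = 2 × L²/6 = 27080 mm².
Direct shear f_v = P/L_w = 617×10³/570 = 1082 N/mm.
Moment M = P × e = 617×10³ × 145 = 89465000 N·mm; bending f_b = M/S = 3304 N/mm.
f_max = √(f_v² + f_b²) = √(1082² + 3304²) = 3477 N/mm.
φr_n = 0.75 × 0.6 × 620 × (0.707 × 16) = 3156 N/mm → NOT adequate.

f_max ≈ 3480 N/mm; NOT adequate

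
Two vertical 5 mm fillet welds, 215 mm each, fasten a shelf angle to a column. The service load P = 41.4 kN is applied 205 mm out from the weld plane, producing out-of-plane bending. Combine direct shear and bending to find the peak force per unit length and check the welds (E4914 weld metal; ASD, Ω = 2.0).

f_max ≈ 559 N/mm; NOT adequate

E49XX → F_EXX = 490 MPa.
L_w = 2 × 215 = 430 mm; section modulus (unit throat) S = 2 × L²/6 = 15410 mm².
Direct shear f_v = P/L_w = 41.4×10³/430 = 96.28 N/mm.
Moment M = P × e = 41.4×10³ × 205 = 8487000 N·mm; bending f_b = M/S = 550.8 N/mm.
f_max = √(f_v² + f_b²) = √(96.28² + 550.8²) = 559.2 N/mm.
r_n/Ω = (1/2.0) × 0.6 × 490 × (0.707 × 5) = 519.6 N/mm → NOT adequate.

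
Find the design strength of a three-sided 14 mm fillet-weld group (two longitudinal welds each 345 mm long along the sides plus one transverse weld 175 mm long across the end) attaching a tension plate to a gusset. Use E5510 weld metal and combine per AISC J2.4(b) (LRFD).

E55XX → F_EXX = 550 MPa.
t_e = 0.707 × 14 = 9.898 mm.
R_nwl = 0.6 × 550 × 9.898 × 690 × 10⁻³ = 2254 kN (longitudinal, 2 welds).
R_nwt = 0.6 × 550 × 9.898 × 175 × 10⁻³ = 571.6 kN (transverse, base value).
(i) R_nwl + R_nwt = 2825 kN; (ii) 0.85 R_nwl + 1.5 R_nwt = 2773 kN.
R_n = max = 2825 kN [governs: (i)]; φR_n = 2119 kN.

φR_n ≈ 2120 kN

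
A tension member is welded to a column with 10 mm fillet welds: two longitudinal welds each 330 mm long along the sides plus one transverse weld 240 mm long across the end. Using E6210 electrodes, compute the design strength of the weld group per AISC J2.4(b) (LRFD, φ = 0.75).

φR_n ≈ 1820 kN

E62XX → F_EXX = 620 MPa.
t_e = 0.707 × 10 = 7.07 mm.
R_nwl = 0.6 × 620 × 7.07 × 660 × 10⁻³ = 1736 kN (longitudinal, 2 welds).
R_nwt = 0.6 × 620 × 7.07 × 240 × 10⁻³ = 631.2 kN (transverse, base value).
(i) R_nwl + R_nwt = 2367 kN; (ii) 0.85 R_nwl + 1.5 R_nwt = 2422 kN.
R_n = max = 2422 kN [governs: (ii)]; φR_n = 1817 kN.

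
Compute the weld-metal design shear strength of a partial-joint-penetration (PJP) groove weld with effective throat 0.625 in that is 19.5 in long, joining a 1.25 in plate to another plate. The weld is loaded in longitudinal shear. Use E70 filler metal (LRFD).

E70XX → F_EXX = 70 ksi.
Effective throat (given) t_e = 0.625 in.
A_we = 0.625 × 19.5 = 12.19 in².
F_nw = 0.6 F_EXX = 42 ksi.
φR_n = 0.75 × 42 × 12.19 = 383.9 kip.

φR_n ≈ 384 kip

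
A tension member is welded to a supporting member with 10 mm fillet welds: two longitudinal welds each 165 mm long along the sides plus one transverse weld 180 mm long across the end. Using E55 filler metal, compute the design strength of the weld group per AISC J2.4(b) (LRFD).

φR_n ≈ 963 kN

E55XX → F_EXX = 550 MPa.
t_e = 0.707 × 10 = 7.07 mm.
R_nwl = 0.6 × 550 × 7.07 × 330 × 10⁻³ = 769.9 kN (longitudinal, 2 welds).
R_nwt = 0.6 × 550 × 7.07 × 180 × 10⁻³ = 420 kN (transverse, base value).
(i) R_nwl + R_nwt = 1190 kN; (ii) 0.85 R_nwl + 1.5 R_nwt = 1284 kN.
R_n = max = 1284 kN [governs: (ii)]; φR_n = 963.3 kN.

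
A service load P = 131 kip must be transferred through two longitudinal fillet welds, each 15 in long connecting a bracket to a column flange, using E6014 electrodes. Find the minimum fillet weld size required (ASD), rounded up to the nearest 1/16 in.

E60XX → F_EXX = 60 ksi.
Total weld length L = 30 in.
Required throat t_e = P × Ω / (0.6 F_EXX × L) = 131 × 2.0 / (0.6 × 60 × 30) = 0.2426 in.
Required leg w = t_e / 0.707 = 0.3431 in → use 3/8 in.

w = 3/8 in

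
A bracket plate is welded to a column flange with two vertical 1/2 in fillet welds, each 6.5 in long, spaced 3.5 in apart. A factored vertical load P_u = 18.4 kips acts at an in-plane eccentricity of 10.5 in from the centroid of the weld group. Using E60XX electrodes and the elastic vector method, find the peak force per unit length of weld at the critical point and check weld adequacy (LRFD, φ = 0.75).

f_max ≈ 9.09 kip/in; adequate

E60XX → F_EXX = 60 ksi.
Total weld length L_w = 13 in. Treat welds as unit-width lines.
Polar moment about centroid: J = 2[d³/12 + d(b/2)²] = 2[6.5³/12 + 6.5×1.75²] = 85.58 in³.
Direct shear f_v = P/L_w = 18.4 / 13 = 1.415 kip/in (vertical).
Torsion M = P·e = 18.4 × 10.5 = 193.2 kip·in.
Critical point at (x, y) = (1.75, 3.25) from centroid. f_tx = M·y/J = 7.337 kip/in; f_ty = M·x/J = 3.951 kip/in.
Resultant f_max = √[f_tx² + (f_v + f_ty)²] = √[7.337² + (1.415 + 3.951)²] = 9.09 kip/in.
Capacity per unit length: φr_n = 0.75 × 0.6 × 60 × (0.707 × 0.5) = 9.544 kip/in.
9.09 ≤ 9.544 → adequate.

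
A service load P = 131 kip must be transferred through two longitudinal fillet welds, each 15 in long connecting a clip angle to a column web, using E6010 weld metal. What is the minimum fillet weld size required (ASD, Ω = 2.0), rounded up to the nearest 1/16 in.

w = 3/8 in

E60XX → F_EXX = 60 ksi.
Total weld length L = 30 in.
Required throat t_e = P × Ω / (0.6 F_EXX × L) = 131 × 2.0 / (0.6 × 60 × 30) = 0.2426 in.
Required leg w = t_e / 0.707 = 0.3431 in → use 3/8 in.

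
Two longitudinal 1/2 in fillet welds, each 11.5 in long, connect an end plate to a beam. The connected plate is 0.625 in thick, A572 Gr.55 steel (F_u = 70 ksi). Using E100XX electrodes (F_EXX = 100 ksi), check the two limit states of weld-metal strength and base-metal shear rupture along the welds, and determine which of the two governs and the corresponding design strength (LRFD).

φR_n ≈ 366 kips (weld metal governs)

t_e = 0.707 × 0.5 = 0.3535 in; L = 23 in.
Weld metal: φR_n = 0.75 × 0.6 × 100 × 0.3535 × 23 = 365.9 kips.
Base metal (shear rupture): φR_n = 0.75 × 0.6 × 70 × 0.625 × 23 = 452.8 kips.
Governing: weld metal.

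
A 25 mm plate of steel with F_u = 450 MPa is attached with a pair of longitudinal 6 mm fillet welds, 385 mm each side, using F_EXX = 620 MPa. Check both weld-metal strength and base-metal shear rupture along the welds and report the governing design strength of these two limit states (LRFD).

t_e = 0.707 × 6 = 4.242 mm; L = 770 mm.
Weld metal: φR_n = 0.75 × 0.6 × 620 × 4.242 × 770 × 10⁻³ = 911.3 kN.
Base metal (shear rupture): φR_n = 0.75 × 0.6 × 450 × 25 × 770 × 10⁻³ = 3898 kN.
Governing: weld metal.

φR_n ≈ 911 kN (weld metal governs)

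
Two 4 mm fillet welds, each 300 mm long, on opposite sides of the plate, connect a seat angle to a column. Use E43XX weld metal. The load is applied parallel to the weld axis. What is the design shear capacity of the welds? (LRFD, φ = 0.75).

φR_n ≈ 328 kN

E43XX → F_EXX = 430 MPa.
Effective throat t_e = 0.707 × 4 = 2.828 mm.
Total length L = 600 mm; A_we = 2.828 × 600 = 1697 mm².
F_nw = 0.6 F_EXX = 0.6 × 430 = 258 MPa.
φR_n = 0.75 × 258 × 1697 × 10⁻³ = 328.3 kN.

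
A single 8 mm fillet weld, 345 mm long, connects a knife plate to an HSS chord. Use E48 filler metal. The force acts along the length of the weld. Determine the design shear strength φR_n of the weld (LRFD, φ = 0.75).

φR_n ≈ 421 kN

E48XX → F_EXX = 480 MPa.
Effective throat t_e = 0.707 × 8 = 5.656 mm.
Total length L = 345 mm; A_we = 5.656 × 345 = 1951 mm².
F_nw = 0.6 F_EXX = 0.6 × 480 = 288 MPa.
φR_n = 0.75 × 288 × 1951 × 10⁻³ = 421.5 kN.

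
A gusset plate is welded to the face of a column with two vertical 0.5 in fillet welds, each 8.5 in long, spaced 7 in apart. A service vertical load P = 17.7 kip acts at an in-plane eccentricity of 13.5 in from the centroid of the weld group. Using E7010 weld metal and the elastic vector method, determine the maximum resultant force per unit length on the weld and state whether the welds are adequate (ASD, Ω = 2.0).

E70XX → F_EXX = 70 ksi.
Total weld length L_w = 17 in. Treat welds as unit-width lines.
Polar moment about centroid: J = 2[d³/12 + d(b/2)²] = 2[8.5³/12 + 8.5×3.5²] = 310.6 in³.
Direct shear f_v = P/L_w = 17.7 / 17 = 1.041 kip/in (vertical).
Torsion M = P·e = 17.7 × 13.5 = 238.95 kip·in.
Critical point at (x, y) = (3.5, 4.25) from centroid. f_tx = M·y/J = 3.27 kip/in; f_ty = M·x/J = 2.693 kip/in.
Resultant f_max = √[f_tx² + (f_v + f_ty)²] = √[3.27² + (1.041 + 2.693)²] = 4.963 kip/in.
Capacity per unit length: r_n/Ω = (1/2.0) × 0.6 × 70 × (0.707 × 0.5) = 7.423 kip/in.
4.963 ≤ 7.423 → adequate.

f_max ≈ 4.96 kip/in; adequate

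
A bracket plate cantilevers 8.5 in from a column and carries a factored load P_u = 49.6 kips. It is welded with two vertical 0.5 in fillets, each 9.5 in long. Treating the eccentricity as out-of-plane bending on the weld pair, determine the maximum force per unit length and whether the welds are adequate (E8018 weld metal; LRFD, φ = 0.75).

E80XX → F_EXX = 80 ksi.
L_w = 2 × 9.5 = 19 in; section modulus (unit throat) S = 2 × L²/6 = 30.08 in².
Direct shear f_v = P/L_w = 49.6/19 = 2.611 kip/in.
Moment M = P × e = 49.6 × 8.5 = 421.6 kip·in; bending f_b = M/S = 14.01 kip/in.
f_max = √(f_v² + f_b²) = √(2.611² + 14.01²) = 14.26 kip/in.
φr_n = 0.75 × 0.6 × 80 × (0.707 × 0.5) = 12.73 kip/in → NOT adequate.

f_max ≈ 14.3 kip/in; NOT adequate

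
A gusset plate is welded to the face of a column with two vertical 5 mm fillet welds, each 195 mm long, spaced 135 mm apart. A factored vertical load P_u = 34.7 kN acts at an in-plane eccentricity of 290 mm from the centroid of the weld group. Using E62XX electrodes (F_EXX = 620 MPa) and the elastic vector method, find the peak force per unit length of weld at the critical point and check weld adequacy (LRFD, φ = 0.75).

Total weld length L_w = 390 mm. Treat welds as unit-width lines.
Polar moment about centroid: J = 2[d³/12 + d(b/2)²] = 2[195³/12 + 195×67.5²] = 3013000 mm³.
Direct shear f_v = P/L_w = 34.7×10³ / 390 = 88.97 N/mm (vertical).
Torsion M = P·e = 34.7×10³ × 290 = 10063000 N·mm.
Critical point at (x, y) = (67.5, 97.5) from centroid. f_tx = M·y/J = 325.7 N/mm; f_ty = M·x/J = 225.5 N/mm.
Resultant f_max = √[f_tx² + (f_v + f_ty)²] = √[325.7² + (88.97 + 225.5)²] = 452.7 N/mm.
Capacity per unit length: φr_n = 0.75 × 0.6 × 620 × (0.707 × 5) = 986.3 N/mm.
452.7 ≤ 986.3 → adequate.

f_max ≈ 453 N/mm; adequate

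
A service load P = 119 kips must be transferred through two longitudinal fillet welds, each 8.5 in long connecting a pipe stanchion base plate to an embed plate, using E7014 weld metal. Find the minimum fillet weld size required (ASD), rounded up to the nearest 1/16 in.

E70XX → F_EXX = 70 ksi.
Total weld length L = 17 in.
Required throat t_e = P × Ω / (0.6 F_EXX × L) = 119 × 2.0 / (0.6 × 70 × 17) = 0.3333 in.
Required leg w = t_e / 0.707 = 0.4715 in → use 1/2 in.

w = 1/2 in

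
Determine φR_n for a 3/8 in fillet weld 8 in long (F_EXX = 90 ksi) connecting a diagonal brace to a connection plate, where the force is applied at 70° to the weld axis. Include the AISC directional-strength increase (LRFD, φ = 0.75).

φR_n ≈ 125 kip

t_e = 0.707 × 0.375 = 0.2651 in; A_we = 0.2651 × 8 = 2.121 in².
Directional factor: 1.0 + 0.5 sin^1.5(70°) = 1.455.
F_nw = 0.6 × 90 × 1.455 = 78.59 ksi.
φR_n = 0.75 × 78.59 × 2.121 = 125 kip.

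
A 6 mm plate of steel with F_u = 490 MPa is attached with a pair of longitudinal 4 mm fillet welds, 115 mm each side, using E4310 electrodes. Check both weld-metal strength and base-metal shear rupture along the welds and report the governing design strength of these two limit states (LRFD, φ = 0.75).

E43XX → F_EXX = 430 MPa.
t_e = 0.707 × 4 = 2.828 mm; L = 230 mm.
Weld metal: φR_n = 0.75 × 0.6 × 430 × 2.828 × 230 × 10⁻³ = 125.9 kN.
Base metal (shear rupture): φR_n = 0.75 × 0.6 × 490 × 6 × 230 × 10⁻³ = 304.3 kN.
Governing: weld metal.

φR_n ≈ 126 kN (weld metal governs)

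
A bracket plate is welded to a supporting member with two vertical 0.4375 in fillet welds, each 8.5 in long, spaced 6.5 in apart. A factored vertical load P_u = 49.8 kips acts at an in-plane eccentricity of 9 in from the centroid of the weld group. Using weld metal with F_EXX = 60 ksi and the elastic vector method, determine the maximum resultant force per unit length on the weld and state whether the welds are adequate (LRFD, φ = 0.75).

Total weld length L_w = 17 in. Treat welds as unit-width lines.
Polar moment about centroid: J = 2[d³/12 + d(b/2)²] = 2[8.5³/12 + 8.5×3.25²] = 281.9 in³.
Direct shear f_v = P/L_w = 49.8 / 17 = 2.929 kip/in (vertical).
Torsion M = P·e = 49.8 × 9 = 448.2 kip·in.
Critical point at (x, y) = (3.25, 4.25) from centroid. f_tx = M·y/J = 6.757 kip/in; f_ty = M·x/J = 5.167 kip/in.
Resultant f_max = √[f_tx² + (f_v + f_ty)²] = √[6.757² + (2.929 + 5.167)²] = 10.55 kip/in.
Capacity per unit length: φr_n = 0.75 × 0.6 × 60 × (0.707 × 0.4375) = 8.351 kip/in.
10.55 > 8.351 → NOT adequate.

f_max ≈ 10.5 kip/in; NOT adequate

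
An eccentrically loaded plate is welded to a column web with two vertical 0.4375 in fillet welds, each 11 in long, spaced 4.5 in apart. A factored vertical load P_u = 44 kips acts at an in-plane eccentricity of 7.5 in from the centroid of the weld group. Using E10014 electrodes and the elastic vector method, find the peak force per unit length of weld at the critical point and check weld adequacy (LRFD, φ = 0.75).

f_max ≈ 6.9 kip/in; adequate

E100XX → F_EXX = 100 ksi.
Total weld length L_w = 22 in. Treat welds as unit-width lines.
Polar moment about centroid: J = 2[d³/12 + d(b/2)²] = 2[11³/12 + 11×2.25²] = 333.2 in³.
Direct shear f_v = P/L_w = 44 / 22 = 2 kip/in (vertical).
Torsion M = P·e = 44 × 7.5 = 330 kip·in.
Critical point at (x, y) = (2.25, 5.5) from centroid. f_tx = M·y/J = 5.447 kip/in; f_ty = M·x/J = 2.228 kip/in.
Resultant f_max = √[f_tx² + (f_v + f_ty)²] = √[5.447² + (2 + 2.228)²] = 6.896 kip/in.
Capacity per unit length: φr_n = 0.75 × 0.6 × 100 × (0.707 × 0.4375) = 13.92 kip/in.
6.896 ≤ 13.92 → adequate.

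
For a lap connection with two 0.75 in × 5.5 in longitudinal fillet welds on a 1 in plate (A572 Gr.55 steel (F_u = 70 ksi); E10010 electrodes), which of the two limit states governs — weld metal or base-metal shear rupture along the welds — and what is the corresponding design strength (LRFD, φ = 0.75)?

φR_n ≈ 262 kips (weld metal governs)

E100XX → F_EXX = 100 ksi.
t_e = 0.707 × 0.75 = 0.5302 in; L = 11 in.
Weld metal: φR_n = 0.75 × 0.6 × 100 × 0.5302 × 11 = 262.5 kips.
Base metal (shear rupture): φR_n = 0.75 × 0.6 × 70 × 1 × 11 = 346.5 kips.
Governing: weld metal.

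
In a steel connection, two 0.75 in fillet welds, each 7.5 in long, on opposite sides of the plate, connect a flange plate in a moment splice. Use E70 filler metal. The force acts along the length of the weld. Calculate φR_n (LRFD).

φR_n ≈ 251 kips

E70XX → F_EXX = 70 ksi.
Effective throat t_e = 0.707 × 0.75 = 0.5302 in.
Total length L = 15 in; A_we = 0.5302 × 15 = 7.954 in².
F_nw = 0.6 F_EXX = 0.6 × 70 = 42 ksi.
φR_n = 0.75 × 42 × 7.954 = 250.5 kips.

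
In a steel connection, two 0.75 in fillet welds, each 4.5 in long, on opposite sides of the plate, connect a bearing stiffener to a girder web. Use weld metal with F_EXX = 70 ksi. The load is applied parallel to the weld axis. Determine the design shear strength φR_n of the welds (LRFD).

Effective throat t_e = 0.707 × 0.75 = 0.5302 in.
Total length L = 9 in; A_we = 0.5302 × 9 = 4.772 in².
F_nw = 0.6 F_EXX = 0.6 × 70 = 42 ksi.
φR_n = 0.75 × 42 × 4.772 = 150.3 kip.

φR_n ≈ 150 kip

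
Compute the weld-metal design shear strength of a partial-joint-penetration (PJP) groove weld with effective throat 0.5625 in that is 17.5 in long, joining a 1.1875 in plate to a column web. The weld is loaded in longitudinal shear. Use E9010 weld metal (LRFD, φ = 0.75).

E90XX → F_EXX = 90 ksi.
Effective throat (given) t_e = 0.5625 in.
A_we = 0.5625 × 17.5 = 9.844 in².
F_nw = 0.6 F_EXX = 54 ksi.
φR_n = 0.75 × 54 × 9.844 = 398.7 kip.

φR_n ≈ 399 kip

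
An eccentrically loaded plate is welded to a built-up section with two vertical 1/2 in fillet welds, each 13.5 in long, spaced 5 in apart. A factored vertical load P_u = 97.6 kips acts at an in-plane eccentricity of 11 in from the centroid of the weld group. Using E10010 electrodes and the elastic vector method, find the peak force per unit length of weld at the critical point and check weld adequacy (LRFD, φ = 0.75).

f_max ≈ 15 kip/in; adequate

E100XX → F_EXX = 100 ksi.
Total weld length L_w = 27 in. Treat welds as unit-width lines.
Polar moment about centroid: J = 2[d³/12 + d(b/2)²] = 2[13.5³/12 + 13.5×2.5²] = 578.8 in³.
Direct shear f_v = P/L_w = 97.6 / 27 = 3.615 kip/in (vertical).
Torsion M = P·e = 97.6 × 11 = 1073.6 kip·in.
Critical point at (x, y) = (2.5, 6.75) from centroid. f_tx = M·y/J = 12.52 kip/in; f_ty = M·x/J = 4.637 kip/in.
Resultant f_max = √[f_tx² + (f_v + f_ty)²] = √[12.52² + (3.615 + 4.637)²] = 14.99 kip/in.
Capacity per unit length: φr_n = 0.75 × 0.6 × 100 × (0.707 × 0.5) = 15.91 kip/in.
14.99 ≤ 15.91 → adequate.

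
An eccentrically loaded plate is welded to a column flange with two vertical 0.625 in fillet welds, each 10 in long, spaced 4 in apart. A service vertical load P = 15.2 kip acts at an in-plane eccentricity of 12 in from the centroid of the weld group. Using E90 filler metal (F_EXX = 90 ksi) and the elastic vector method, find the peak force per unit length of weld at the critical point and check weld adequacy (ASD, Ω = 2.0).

Total weld length L_w = 20 in. Treat welds as unit-width lines.
Polar moment about centroid: J = 2[d³/12 + d(b/2)²] = 2[10³/12 + 10×2²] = 246.7 in³.
Direct shear f_v = P/L_w = 15.2 / 20 = 0.76 kip/in (vertical).
Torsion M = P·e = 15.2 × 12 = 182.4 kip·in.
Critical point at (x, y) = (2, 5) from centroid. f_tx = M·y/J = 3.697 kip/in; f_ty = M·x/J = 1.479 kip/in.
Resultant f_max = √[f_tx² + (f_v + f_ty)²] = √[3.697² + (0.76 + 1.479)²] = 4.322 kip/in.
Capacity per unit length: r_n/Ω = (1/2.0) × 0.6 × 90 × (0.707 × 0.625) = 11.93 kip/in.
4.322 ≤ 11.93 → adequate.

f_max ≈ 4.32 kip/in; adequate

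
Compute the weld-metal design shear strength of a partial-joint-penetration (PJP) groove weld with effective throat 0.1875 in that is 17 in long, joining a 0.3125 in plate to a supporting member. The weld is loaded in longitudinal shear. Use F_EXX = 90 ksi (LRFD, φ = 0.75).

Effective throat (given) t_e = 0.1875 in.
A_we = 0.1875 × 17 = 3.188 in².
F_nw = 0.6 F_EXX = 54 ksi.
φR_n = 0.75 × 54 × 3.188 = 129.1 kip.

φR_n ≈ 129 kip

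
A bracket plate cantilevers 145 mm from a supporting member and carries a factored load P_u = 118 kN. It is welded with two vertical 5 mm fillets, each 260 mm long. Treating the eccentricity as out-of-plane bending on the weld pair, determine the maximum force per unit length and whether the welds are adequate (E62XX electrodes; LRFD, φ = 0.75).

f_max ≈ 793 N/mm; adequate

E62XX → F_EXX = 620 MPa.
L_w = 2 × 260 = 520 mm; section modulus (unit throat) S = 2 × L²/6 = 22530 mm².
Direct shear f_v = P/L_w = 118×10³/520 = 226.9 N/mm.
Moment M = P × e = 118×10³ × 145 = 17110000 N·mm; bending f_b = M/S = 759.3 N/mm.
f_max = √(f_v² + f_b²) = √(226.9² + 759.3²) = 792.5 N/mm.
φr_n = 0.75 × 0.6 × 620 × (0.707 × 5) = 986.3 N/mm → adequate.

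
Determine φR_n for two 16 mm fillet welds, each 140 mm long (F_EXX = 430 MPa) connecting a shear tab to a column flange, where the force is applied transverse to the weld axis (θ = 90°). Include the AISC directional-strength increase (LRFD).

t_e = 0.707 × 16 = 11.31 mm; A_we = 11.31 × 280 = 3167 mm².
Directional factor: 1.0 + 0.5 sin^1.5(90°) = 1.5.
F_nw = 0.6 × 430 × 1.5 = 387 MPa.
φR_n = 0.75 × 387 × 3167 × 10⁻³ = 919.3 kN.

φR_n ≈ 919 kN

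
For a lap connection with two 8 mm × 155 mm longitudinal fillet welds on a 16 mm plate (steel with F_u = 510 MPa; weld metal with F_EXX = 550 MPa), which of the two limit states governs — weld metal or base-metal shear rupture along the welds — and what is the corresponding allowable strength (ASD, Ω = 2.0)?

R_n/Ω ≈ 289 kN (weld metal governs)

t_e = 0.707 × 8 = 5.656 mm; L = 310 mm.
Weld metal: R_n/Ω = (1/2.0) × 0.6 × 550 × 5.656 × 310 × 10⁻³ = 289.3 kN.
Base metal (shear rupture): R_n/Ω = (1/2.0) × 0.6 × 510 × 16 × 310 × 10⁻³ = 758.9 kN.
Governing: weld metal.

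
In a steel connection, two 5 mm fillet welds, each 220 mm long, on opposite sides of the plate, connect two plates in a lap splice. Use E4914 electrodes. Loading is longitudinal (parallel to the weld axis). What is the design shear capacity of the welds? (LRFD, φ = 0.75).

E49XX → F_EXX = 490 MPa.
Effective throat t_e = 0.707 × 5 = 3.535 mm.
Total length L = 440 mm; A_we = 3.535 × 440 = 1555 mm².
F_nw = 0.6 F_EXX = 0.6 × 490 = 294 MPa.
φR_n = 0.75 × 294 × 1555 × 10⁻³ = 343 kN.

φR_n ≈ 343 kN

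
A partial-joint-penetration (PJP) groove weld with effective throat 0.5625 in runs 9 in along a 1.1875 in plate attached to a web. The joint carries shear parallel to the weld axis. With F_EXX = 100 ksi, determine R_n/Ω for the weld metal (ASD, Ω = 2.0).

Effective throat (given) t_e = 0.5625 in.
A_we = 0.5625 × 9 = 5.062 in².
F_nw = 0.6 F_EXX = 60 ksi.
R_n/Ω = (60 × 5.062) / 2.0 = 151.9 kip.

R_n/Ω ≈ 152 kip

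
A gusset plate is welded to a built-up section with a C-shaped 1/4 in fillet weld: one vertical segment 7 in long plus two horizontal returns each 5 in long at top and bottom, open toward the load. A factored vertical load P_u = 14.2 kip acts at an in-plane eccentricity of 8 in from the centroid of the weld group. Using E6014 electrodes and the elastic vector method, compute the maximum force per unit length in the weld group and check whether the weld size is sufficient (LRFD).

E60XX → F_EXX = 60 ksi.
Total weld length L_w = 17 in. Treat welds as unit-width lines.
Centroid: x̄ = 2×5×2.5 / 17 = 1.471 in from the vertical weld.
Polar moment about centroid: J = I_x + I_y = [7³/12 + 2×5×3.5²] + [7×1.471² + 2(5³/12 + 5×1.029²)] = 197.7 in³.
Direct shear f_v = P/L_w = 14.2 / 17 = 0.8353 kip/in (vertical).
Torsion M = P·e = 14.2 × 8 = 113.6 kip·in.
Critical point at (x, y) = (3.529, 3.5) from centroid. f_tx = M·y/J = 2.012 kip/in; f_ty = M·x/J = 2.029 kip/in.
Resultant f_max = √[f_tx² + (f_v + f_ty)²] = √[2.012² + (0.8353 + 2.029)²] = 3.5 kip/in.
Capacity per unit length: φr_n = 0.75 × 0.6 × 60 × (0.707 × 0.25) = 4.772 kip/in.
3.5 ≤ 4.772 → adequate.

f_max ≈ 3.5 kip/in; adequate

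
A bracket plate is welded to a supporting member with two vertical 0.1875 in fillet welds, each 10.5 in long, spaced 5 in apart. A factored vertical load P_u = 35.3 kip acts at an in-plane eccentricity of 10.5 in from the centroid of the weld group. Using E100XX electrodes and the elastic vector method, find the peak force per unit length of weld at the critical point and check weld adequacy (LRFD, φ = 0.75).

E100XX → F_EXX = 100 ksi.
Total weld length L_w = 21 in. Treat welds as unit-width lines.
Polar moment about centroid: J = 2[d³/12 + d(b/2)²] = 2[10.5³/12 + 10.5×2.5²] = 324.2 in³.
Direct shear f_v = P/L_w = 35.3 / 21 = 1.681 kip/in (vertical).
Torsion M = P·e = 35.3 × 10.5 = 370.65 kip·in.
Critical point at (x, y) = (2.5, 5.25) from centroid. f_tx = M·y/J = 6.002 kip/in; f_ty = M·x/J = 2.858 kip/in.
Resultant f_max = √[f_tx² + (f_v + f_ty)²] = √[6.002² + (1.681 + 2.858)²] = 7.526 kip/in.
Capacity per unit length: φr_n = 0.75 × 0.6 × 100 × (0.707 × 0.1875) = 5.965 kip/in.
7.526 > 5.965 → NOT adequate.

f_max ≈ 7.53 kip/in; NOT adequate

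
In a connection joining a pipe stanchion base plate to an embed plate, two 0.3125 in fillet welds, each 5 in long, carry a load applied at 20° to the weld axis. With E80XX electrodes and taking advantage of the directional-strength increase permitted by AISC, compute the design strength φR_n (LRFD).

φR_n ≈ 87.5 kip

E80XX → F_EXX = 80 ksi.
t_e = 0.707 × 0.3125 = 0.2209 in; A_we = 0.2209 × 10 = 2.209 in².
Directional factor: 1.0 + 0.5 sin^1.5(20°) = 1.1.
F_nw = 0.6 × 80 × 1.1 = 52.8 ksi.
φR_n = 0.75 × 52.8 × 2.209 = 87.49 kip.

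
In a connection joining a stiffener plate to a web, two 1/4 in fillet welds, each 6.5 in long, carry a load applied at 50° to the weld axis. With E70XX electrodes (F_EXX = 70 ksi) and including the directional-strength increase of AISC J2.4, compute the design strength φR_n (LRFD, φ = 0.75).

t_e = 0.707 × 0.25 = 0.1767 in; A_we = 0.1767 × 13 = 2.298 in².
Directional factor: 1.0 + 0.5 sin^1.5(50°) = 1.335.
F_nw = 0.6 × 70 × 1.335 = 56.08 ksi.
φR_n = 0.75 × 56.08 × 2.298 = 96.64 kips.

φR_n ≈ 96.6 kips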